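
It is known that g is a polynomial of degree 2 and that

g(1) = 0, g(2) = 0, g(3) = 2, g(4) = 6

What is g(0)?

Write g(m) = am² + bm + c; the 4 given values yield a linear system in the 3 coefficients.
Solving, g(m) = m² - 3m + 2.
The constant term is g(0) = 2.

2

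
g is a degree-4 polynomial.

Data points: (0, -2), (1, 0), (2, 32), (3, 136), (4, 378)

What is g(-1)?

Write g(n) = an^4 + bn³ + cn² + dn + e; the 5 given values yield a linear system in the 5 coefficients.
Solving, g(n) = n^4 + n³ + 5n² - 5n - 2.
Then g(-1) = 8.

8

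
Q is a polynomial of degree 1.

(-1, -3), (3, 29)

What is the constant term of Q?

Write Q(k) = ak + b; the 2 given values yield a linear system in the 2 coefficients.
Solving, Q(k) = 8k + 5.
The constant term is Q(0) = 5.

5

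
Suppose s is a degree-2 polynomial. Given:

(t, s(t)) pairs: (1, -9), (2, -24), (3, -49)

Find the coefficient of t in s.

0

Write s(t) = at² + bt + c; the 3 given values yield a linear system in the 3 coefficients.
Solving, s(t) = -5t² - 4.
The coefficient of t is 0.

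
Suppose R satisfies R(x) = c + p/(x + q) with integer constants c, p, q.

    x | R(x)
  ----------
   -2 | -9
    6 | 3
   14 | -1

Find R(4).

(R(x) − c)(x + q) = p for each data point; the three points give a linear system in c and q, then p follows.
Solving: c = -3, q = -2, p = 24, so R(x) = -3 + 24/(x − 2).
Then R(4) = -3 + 24/2 = 9.

9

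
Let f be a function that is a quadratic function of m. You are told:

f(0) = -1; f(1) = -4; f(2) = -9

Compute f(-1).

Write f(m) = am² + bm + c; the 3 given values yield a linear system in the 3 coefficients.
Solving, f(m) = -m² - 2m - 1.
Then f(-1) = 0.

0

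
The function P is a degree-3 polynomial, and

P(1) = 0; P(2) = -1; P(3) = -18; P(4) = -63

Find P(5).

-148

Write P(k) = ak³ + bk² + ck + d; the 4 given values yield a linear system in the 4 coefficients.
Solving, P(k) = -2k³ + 4k² + k - 3.
Then P(5) = -148.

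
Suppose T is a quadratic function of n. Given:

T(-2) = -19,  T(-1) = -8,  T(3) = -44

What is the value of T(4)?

Write T(n) = an² + bn + c; the 3 given values yield a linear system in the 3 coefficients.
Solving, T(n) = -4n² - n - 5.
Then T(4) = -73.

-73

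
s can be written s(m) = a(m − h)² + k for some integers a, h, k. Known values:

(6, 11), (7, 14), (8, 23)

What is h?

First differences 3, 9; second difference 6 = 2a, so a = 3.
Expanding, the m-coefficient is −2ah = -6h; matching it to the data gives h = 6, and then k = 11.
So s(m) = 3(m − 6)² + 11.
Hence h = 6.

6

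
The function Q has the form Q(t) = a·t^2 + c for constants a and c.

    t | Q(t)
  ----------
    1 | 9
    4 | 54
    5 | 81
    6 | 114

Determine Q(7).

From Q(1) = 9 and Q(4) = 54: 1a + c = 9 and 16a + c = 54.
Subtracting: 15a = 45, so a = 3; then c = 9 − 3·1 = 6.
So Q(t) = 3t² + 6, and Q(7) = 153.

153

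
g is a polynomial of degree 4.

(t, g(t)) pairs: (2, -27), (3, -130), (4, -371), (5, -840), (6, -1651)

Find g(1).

Write g(t) = at^4 + bt³ + ct² + dt + e; the 5 given values yield a linear system in the 5 coefficients.
Solving, g(t) = -t^4 - t³ - 5t² + 6t + 5.
Then g(1) = 4.

4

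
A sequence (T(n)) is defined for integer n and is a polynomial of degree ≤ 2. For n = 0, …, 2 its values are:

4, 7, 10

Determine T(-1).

First differences: 3, 3.
Level-1 differences are constant, so T has degree 1.
Fitting a degree-1 polynomial gives T(n) = 3n + 4.
Then T(-1) = 1.

1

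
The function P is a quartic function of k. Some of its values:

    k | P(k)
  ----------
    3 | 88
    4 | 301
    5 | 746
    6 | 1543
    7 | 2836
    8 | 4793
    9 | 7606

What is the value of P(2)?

First differences: 213, 445, 797, 1293, 1957, 2813. Second differences: 232, 352, 496, 664, 856. Third differences: 120, 144, 168, 192. Fourth differences: 24, 24, 24.
Level-4 differences are constant, so P has degree 4.
Fitting a degree-4 polynomial gives P(k) = k^4 + 2k³ - 5k² - k + 1.
Then P(2) = 11.

11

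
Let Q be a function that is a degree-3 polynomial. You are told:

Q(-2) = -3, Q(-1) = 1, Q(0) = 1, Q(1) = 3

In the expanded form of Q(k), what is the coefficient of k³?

Write Q(k) = ak³ + bk² + ck + d; the 4 given values yield a linear system in the 4 coefficients.
Solving, Q(k) = k³ + k² + 1.
The coefficient of k³ is 1.

1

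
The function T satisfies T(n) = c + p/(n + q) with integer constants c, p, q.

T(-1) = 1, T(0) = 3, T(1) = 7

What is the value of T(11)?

(T(n) − c)(n + q) = p for each data point; the three points give a linear system in c and q, then p follows.
Solving: c = -5, q = -3, p = -24, so T(n) = -5 − 24/(n − 3).
Then T(11) = -5 − 24/8 = -8.

-8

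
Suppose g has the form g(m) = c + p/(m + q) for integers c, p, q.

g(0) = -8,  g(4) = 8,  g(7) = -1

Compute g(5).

(g(m) − c)(m + q) = p for each data point; the three points give a linear system in c and q, then p follows.
Solving: c = -4, q = -3, p = 12, so g(m) = -4 + 12/(m − 3).
Then g(5) = -4 + 12/2 = 2.

2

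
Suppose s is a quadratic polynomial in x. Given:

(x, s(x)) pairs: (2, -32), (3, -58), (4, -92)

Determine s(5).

Write s(x) = ax² + bx + c; the 3 given values yield a linear system in the 3 coefficients.
Solving, s(x) = -4x² - 6x - 4.
Then s(5) = -134.

-134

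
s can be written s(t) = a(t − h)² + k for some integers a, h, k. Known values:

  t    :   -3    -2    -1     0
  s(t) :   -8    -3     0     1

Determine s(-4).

-15

First differences 5, 3, 1; second difference -2 = 2a, so a = -1.
Expanding, the t-coefficient is −2ah = 2h; matching it to the data gives h = 0, and then k = 1.
So s(t) = -1(t + 0)² + 1.
s(-4) = -1·(-4)² + 1 = -15.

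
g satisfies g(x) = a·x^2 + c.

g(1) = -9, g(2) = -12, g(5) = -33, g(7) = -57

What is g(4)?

From g(1) = -9 and g(2) = -12: 1a + c = -9 and 4a + c = -12.
Subtracting: 3a = -3, so a = -1; then c = -9 − (-1)·1 = -8.
So g(x) = -1x² − 8, and g(4) = -24.

-24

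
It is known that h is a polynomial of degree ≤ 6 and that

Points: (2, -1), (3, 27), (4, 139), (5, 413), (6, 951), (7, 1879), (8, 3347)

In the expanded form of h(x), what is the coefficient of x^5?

Write h(x) = ax^6 + bx^5 + cx^4 + dx³ + ex² + px + q; the 7 given values yield a linear system in the 7 coefficients.
Solving, the top 2 coefficients vanish, and h(x) = x^4 - x³ - 4x² + 2x + 3.
The coefficient of x^5 is 0.

0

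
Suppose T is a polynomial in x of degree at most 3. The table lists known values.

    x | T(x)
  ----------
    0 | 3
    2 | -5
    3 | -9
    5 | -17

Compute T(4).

-13

Write T(x) = ax³ + bx² + cx + d; the 4 given values yield a linear system in the 4 coefficients.
Solving, the top 2 coefficients vanish, and T(x) = -4x + 3.
Then T(4) = -13.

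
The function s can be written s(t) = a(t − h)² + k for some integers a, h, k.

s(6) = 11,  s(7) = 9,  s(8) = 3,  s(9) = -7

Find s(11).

First differences -2, -6, -10; second difference -4 = 2a, so a = -2.
Expanding, the t-coefficient is −2ah = 4h; matching it to the data gives h = 6, and then k = 11.
So s(t) = -2(t − 6)² + 11.
s(11) = -2·5² + 11 = -39.

-39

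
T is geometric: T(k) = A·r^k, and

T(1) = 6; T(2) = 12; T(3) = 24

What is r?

Consecutive ratio: 12/6 = 2, and 24/12 = 2, so r = 2.
Then A·2^1 = 6 gives A = 3, and T(k) = 3·2^k.

2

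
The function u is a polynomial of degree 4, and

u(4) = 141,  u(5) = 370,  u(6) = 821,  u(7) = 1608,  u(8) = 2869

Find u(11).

Write u(k) = ak^4 + bk³ + ck² + dk + e; the 5 given values yield a linear system in the 5 coefficients.
Solving, u(k) = k^4 - 3k³ + 5k² - 2k + 5.
Then u(11) = 11236.

11236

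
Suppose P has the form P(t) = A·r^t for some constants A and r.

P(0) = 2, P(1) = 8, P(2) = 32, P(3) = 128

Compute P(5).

2048

Consecutive ratio: 8/2 = 4, and 32/8 = 4, so r = 4.
Then A·4^0 = 2 gives A = 2, and P(t) = 2·4^t.
P(5) = 2·4^5 = 2048.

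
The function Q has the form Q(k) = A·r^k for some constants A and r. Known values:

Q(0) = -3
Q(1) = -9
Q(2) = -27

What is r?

Consecutive ratio: -9/(-3) = 3, and -27/(-9) = 3, so r = 3.
Then A·3^0 = -3 gives A = -3, and Q(k) = -3·3^k.

3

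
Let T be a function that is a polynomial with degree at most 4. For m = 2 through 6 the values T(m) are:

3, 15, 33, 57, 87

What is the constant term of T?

-3

First differences: 12, 18, 24, 30. Second differences: 6, 6, 6.
Level-2 differences are constant, so T has degree 2.
Fitting a degree-2 polynomial gives T(m) = 3m² - 3m - 3.
The constant term is T(0) = -3.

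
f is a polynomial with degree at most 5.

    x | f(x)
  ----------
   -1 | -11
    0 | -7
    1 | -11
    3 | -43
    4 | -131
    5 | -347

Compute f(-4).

-491

Write f(x) = ax^5 + bx^4 + cx³ + dx² + ex + p; the 6 given values yield a linear system in the 6 coefficients.
Solving, the leading coefficient vanishes, and f(x) = -x^4 + 3x³ - 3x² - 3x - 7.
Then f(-4) = -491.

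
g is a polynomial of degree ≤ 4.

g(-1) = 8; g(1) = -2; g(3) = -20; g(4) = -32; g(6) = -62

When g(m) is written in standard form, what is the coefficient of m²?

Write g(m) = am^4 + bm³ + cm² + dm + e; the 5 given values yield a linear system in the 5 coefficients.
Solving, the top 2 coefficients vanish, and g(m) = -m² - 5m + 4.
The coefficient of m² is -1.

-1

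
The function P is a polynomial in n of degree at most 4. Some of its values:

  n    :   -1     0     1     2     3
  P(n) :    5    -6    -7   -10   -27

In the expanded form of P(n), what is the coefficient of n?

-4

First differences: -11, -1, -3, -17. Second differences: 10, -2, -14. Third differences: -12, -12.
Level-3 differences are constant, so P has degree 3.
Fitting a degree-3 polynomial gives P(n) = -2n³ + 5n² - 4n - 6.
The coefficient of n is -4.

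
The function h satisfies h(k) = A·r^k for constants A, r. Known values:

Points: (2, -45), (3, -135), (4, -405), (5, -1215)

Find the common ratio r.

Consecutive ratio: -135/(-45) = 3, and -405/(-135) = 3, so r = 3.
Then A·3^2 = -45 gives A = -5, and h(k) = -5·3^k.

3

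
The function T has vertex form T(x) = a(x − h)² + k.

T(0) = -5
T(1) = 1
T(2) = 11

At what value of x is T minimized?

-1

First differences 6, 10; second difference 4 = 2a, so a = 2.
Expanding, the x-coefficient is −2ah = -4h; matching it to the data gives h = -1, and then k = -7.
So T(x) = 2(x + 1)² − 7.
Hence h = -1.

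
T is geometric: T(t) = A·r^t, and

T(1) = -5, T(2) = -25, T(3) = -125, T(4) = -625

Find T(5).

Consecutive ratio: -25/(-5) = 5, and -125/(-25) = 5, so r = 5.
Then A·5^1 = -5 gives A = -1, and T(t) = -1·5^t.
T(5) = -1·5^5 = -3125.

-3125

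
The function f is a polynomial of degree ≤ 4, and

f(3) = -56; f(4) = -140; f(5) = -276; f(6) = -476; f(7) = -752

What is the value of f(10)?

First differences: -84, -136, -200, -276. Second differences: -52, -64, -76. Third differences: -12, -12.
Level-3 differences are constant, so f has degree 3.
Fitting a degree-3 polynomial gives f(m) = -2m³ - 2m² + 4m + 4.
Then f(10) = -2156.

-2156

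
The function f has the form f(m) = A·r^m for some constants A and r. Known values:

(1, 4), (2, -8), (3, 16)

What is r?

-2

Consecutive ratio: -8/4 = -2, and 16/(-8) = -2, so r = -2.
Then A·(-2)^1 = 4 gives A = -2, and f(m) = -2·(-2)^m.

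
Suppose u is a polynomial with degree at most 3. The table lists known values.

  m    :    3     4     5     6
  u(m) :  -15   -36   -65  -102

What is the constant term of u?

First differences: -21, -29, -37. Second differences: -8, -8.
Level-2 differences are constant, so u has degree 2.
Fitting a degree-2 polynomial gives u(m) = -4m² + 7m.
The constant term is u(0) = 0.

0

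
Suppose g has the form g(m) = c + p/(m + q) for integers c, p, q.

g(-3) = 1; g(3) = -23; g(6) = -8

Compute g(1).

17

(g(m) − c)(m + q) = p for each data point; the three points give a linear system in c and q, then p follows.
Solving: c = -3, q = -2, p = -20, so g(m) = -3 − 20/(m − 2).
Then g(1) = -3 − 20/(-1) = 17.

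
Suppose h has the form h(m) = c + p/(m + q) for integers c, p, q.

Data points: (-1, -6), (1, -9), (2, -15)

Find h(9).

-1

(h(m) − c)(m + q) = p for each data point; the three points give a linear system in c and q, then p follows.
Solving: c = -3, q = -3, p = 12, so h(m) = -3 + 12/(m − 3).
Then h(9) = -3 + 12/6 = -1.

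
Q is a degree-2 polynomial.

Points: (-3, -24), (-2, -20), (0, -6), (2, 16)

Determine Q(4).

46

Write Q(m) = am² + bm + c; the 4 given values yield a linear system in the 3 coefficients.
Solving, Q(m) = m² + 9m - 6.
Then Q(4) = 46.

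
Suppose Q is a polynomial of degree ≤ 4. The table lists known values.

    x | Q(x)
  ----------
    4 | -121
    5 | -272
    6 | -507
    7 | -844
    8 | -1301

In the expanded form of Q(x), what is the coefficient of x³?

First differences: -151, -235, -337, -457. Second differences: -84, -102, -120. Third differences: -18, -18.
Level-3 differences are constant, so Q has degree 3.
Fitting a degree-3 polynomial gives Q(x) = -3x³ + 3x² + 5x + 3.
The coefficient of x³ is -3.

-3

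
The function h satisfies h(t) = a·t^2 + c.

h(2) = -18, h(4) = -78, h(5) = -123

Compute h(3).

-43

From h(2) = -18 and h(4) = -78: 4a + c = -18 and 16a + c = -78.
Subtracting: 12a = -60, so a = -5; then c = -18 − (-5)·4 = 2.
So h(t) = -5t² + 2, and h(3) = -43.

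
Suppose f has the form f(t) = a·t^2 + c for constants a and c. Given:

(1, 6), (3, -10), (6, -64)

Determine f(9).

-154

From f(1) = 6 and f(3) = -10: 1a + c = 6 and 9a + c = -10.
Subtracting: 8a = -16, so a = -2; then c = 6 − (-2)·1 = 8.
So f(t) = -2t² + 8, and f(9) = -154.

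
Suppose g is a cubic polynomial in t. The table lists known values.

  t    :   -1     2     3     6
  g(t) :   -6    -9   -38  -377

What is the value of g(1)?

-2

Write g(t) = at³ + bt² + ct + d; the 4 given values yield a linear system in the 4 coefficients.
Solving, g(t) = -2t³ + t² + 4t - 5.
Then g(1) = -2.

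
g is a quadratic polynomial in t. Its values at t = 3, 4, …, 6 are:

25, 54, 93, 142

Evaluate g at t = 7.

First differences: 29, 39, 49. Second differences: 10, 10.
Level-2 differences are constant, so g has degree 2.
Fitting a degree-2 polynomial gives g(t) = 5t² - 6t - 2.
Then g(7) = 201.

201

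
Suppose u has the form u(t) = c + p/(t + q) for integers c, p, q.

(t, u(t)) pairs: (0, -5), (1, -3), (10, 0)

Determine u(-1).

-11

(u(t) − c)(t + q) = p for each data point; the three points give a linear system in c and q, then p follows.
Solving: c = 1, q = 2, p = -12, so u(t) = 1 − 12/(t + 2).
Then u(-1) = 1 − 12/1 = -11.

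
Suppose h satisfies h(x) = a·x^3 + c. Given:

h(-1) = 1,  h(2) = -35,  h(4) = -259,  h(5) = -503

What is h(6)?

-867

From h(-1) = 1 and h(2) = -35: -1a + c = 1 and 8a + c = -35.
Subtracting: 9a = -36, so a = -4; then c = 1 − (-4)·(-1) = -3.
So h(x) = -4x³ − 3, and h(6) = -867.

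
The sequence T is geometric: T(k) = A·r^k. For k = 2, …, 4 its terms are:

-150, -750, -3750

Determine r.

Consecutive ratio: -750/(-150) = 5, and -3750/(-750) = 5, so r = 5.
Then A·5^2 = -150 gives A = -6, and T(k) = -6·5^k.

5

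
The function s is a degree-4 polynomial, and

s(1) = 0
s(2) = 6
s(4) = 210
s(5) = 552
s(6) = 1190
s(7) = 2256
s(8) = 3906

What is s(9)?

6320

Write s(m) = am^4 + bm³ + cm² + dm + e; the 7 given values yield a linear system in the 5 coefficients.
Solving, s(m) = m^4 - 3m² + 2.
Then s(9) = 6320.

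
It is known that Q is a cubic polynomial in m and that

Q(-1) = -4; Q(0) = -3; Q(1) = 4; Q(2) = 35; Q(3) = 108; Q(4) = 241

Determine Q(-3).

First differences: 1, 7, 31, 73, 133. Second differences: 6, 24, 42, 60. Third differences: 18, 18, 18.
Level-3 differences are constant, so Q has degree 3.
Fitting a degree-3 polynomial gives Q(m) = 3m³ + 3m² + m - 3.
Then Q(-3) = -60.

-60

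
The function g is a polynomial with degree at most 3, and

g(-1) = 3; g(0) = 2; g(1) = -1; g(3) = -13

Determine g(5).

-33

Write g(m) = am³ + bm² + cm + d; the 4 given values yield a linear system in the 4 coefficients.
Solving, the leading coefficient vanishes, and g(m) = -m² - 2m + 2.
Then g(5) = -33.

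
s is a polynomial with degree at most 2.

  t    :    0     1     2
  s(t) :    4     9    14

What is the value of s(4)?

24

First differences: 5, 5.
Level-1 differences are constant, so s has degree 1.
Fitting a degree-1 polynomial gives s(t) = 5t + 4.
Then s(4) = 24.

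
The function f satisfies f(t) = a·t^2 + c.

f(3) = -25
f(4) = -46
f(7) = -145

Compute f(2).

-10

From f(3) = -25 and f(4) = -46: 9a + c = -25 and 16a + c = -46.
Subtracting: 7a = -21, so a = -3; then c = -25 − (-3)·9 = 2.
So f(t) = -3t² + 2, and f(2) = -10.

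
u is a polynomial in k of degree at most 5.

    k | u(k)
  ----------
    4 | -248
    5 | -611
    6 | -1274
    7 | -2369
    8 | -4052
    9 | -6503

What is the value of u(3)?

-77

Write u(k) = ak^5 + bk^4 + ck³ + dk² + ek + p; the 6 given values yield a linear system in the 6 coefficients.
Solving, the leading coefficient vanishes, and u(k) = -k^4 + k² - 3k + 4.
Then u(3) = -77.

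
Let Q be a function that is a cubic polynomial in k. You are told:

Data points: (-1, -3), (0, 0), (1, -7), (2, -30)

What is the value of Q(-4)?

-12

Write Q(k) = ak³ + bk² + ck + d; the 4 given values yield a linear system in the 4 coefficients.
Solving, Q(k) = -k³ - 5k² - k.
Then Q(-4) = -12.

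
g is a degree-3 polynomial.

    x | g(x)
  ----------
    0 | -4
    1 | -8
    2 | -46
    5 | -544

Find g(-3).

Write g(x) = ax³ + bx² + cx + d; the 4 given values yield a linear system in the 4 coefficients.
Solving, g(x) = -3x³ - 8x² + 7x - 4.
Then g(-3) = -16.

-16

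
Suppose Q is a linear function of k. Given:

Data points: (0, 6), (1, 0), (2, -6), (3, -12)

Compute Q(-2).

Write Q(k) = ak + b; the 4 given values yield a linear system in the 2 coefficients.
Solving, Q(k) = -6k + 6.
Then Q(-2) = 18.

18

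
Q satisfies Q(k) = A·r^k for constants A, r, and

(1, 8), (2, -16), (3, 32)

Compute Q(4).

-64

Consecutive ratio: -16/8 = -2, and 32/(-16) = -2, so r = -2.
Then A·(-2)^1 = 8 gives A = -4, and Q(k) = -4·(-2)^k.
Q(4) = -4·(-2)^4 = -64.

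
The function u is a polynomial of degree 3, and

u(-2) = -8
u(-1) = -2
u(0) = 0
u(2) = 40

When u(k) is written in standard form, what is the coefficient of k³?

2

Write u(k) = ak³ + bk² + ck + d; the 4 given values yield a linear system in the 4 coefficients.
Solving, u(k) = 2k³ + 4k² + 4k.
The coefficient of k³ is 2.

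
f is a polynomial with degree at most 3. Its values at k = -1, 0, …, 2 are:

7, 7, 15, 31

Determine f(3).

First differences: 0, 8, 16. Second differences: 8, 8.
Level-2 differences are constant, so f has degree 2.
Extending the table by one column gives the next first difference 24, so f(3) = 31 + 24 = 55.

55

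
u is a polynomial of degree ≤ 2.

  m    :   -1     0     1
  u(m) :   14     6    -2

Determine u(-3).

30

Write u(m) = am² + bm + c; the 3 given values yield a linear system in the 3 coefficients.
Solving, the leading coefficient vanishes, and u(m) = -8m + 6.
Then u(-3) = 30.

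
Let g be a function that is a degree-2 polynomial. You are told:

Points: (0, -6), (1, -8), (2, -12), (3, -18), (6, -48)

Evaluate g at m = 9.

Write g(m) = am² + bm + c; the 5 given values yield a linear system in the 3 coefficients.
Solving, g(m) = -m² - m - 6.
Then g(9) = -96.

-96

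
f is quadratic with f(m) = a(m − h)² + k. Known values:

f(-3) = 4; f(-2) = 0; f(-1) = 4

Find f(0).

First differences -4, 4; second difference 8 = 2a, so a = 4.
Expanding, the m-coefficient is −2ah = -8h; matching it to the data gives h = -2, and then k = 0.
So f(m) = 4(m + 2)² + 0.
f(0) = 4·2² + 0 = 16.

16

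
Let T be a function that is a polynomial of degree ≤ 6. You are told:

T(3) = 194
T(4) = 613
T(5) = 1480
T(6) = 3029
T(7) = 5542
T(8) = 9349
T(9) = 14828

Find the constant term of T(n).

First differences: 419, 867, 1549, 2513, 3807, 5479. Second differences: 448, 682, 964, 1294, 1672. Third differences: 234, 282, 330, 378. Fourth differences: 48, 48, 48.
Level-4 differences are constant, so T has degree 4.
Fitting a degree-4 polynomial gives T(n) = 2n^4 + 3n³ - 6n² + 5.
The constant term is T(0) = 5.

5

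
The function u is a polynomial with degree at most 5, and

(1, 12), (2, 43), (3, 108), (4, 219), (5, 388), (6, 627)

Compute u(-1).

4

Write u(n) = an^5 + bn^4 + cn³ + dn² + en + p; the 6 given values yield a linear system in the 6 coefficients.
Solving, the top 2 coefficients vanish, and u(n) = 2n³ + 5n² + 2n + 3.
Then u(-1) = 4.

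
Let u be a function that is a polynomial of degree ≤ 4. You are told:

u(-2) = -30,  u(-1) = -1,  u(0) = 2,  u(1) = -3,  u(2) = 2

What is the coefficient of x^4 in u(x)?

0

Write u(x) = ax^4 + bx³ + cx² + dx + e; the 5 given values yield a linear system in the 5 coefficients.
Solving, the leading coefficient vanishes, and u(x) = 3x³ - 4x² - 4x + 2.
The coefficient of x^4 is 0.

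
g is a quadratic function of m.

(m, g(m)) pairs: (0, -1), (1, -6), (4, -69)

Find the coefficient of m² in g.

Write g(m) = am² + bm + c; the 3 given values yield a linear system in the 3 coefficients.
Solving, g(m) = -4m² - m - 1.
The coefficient of m² is -4.

-4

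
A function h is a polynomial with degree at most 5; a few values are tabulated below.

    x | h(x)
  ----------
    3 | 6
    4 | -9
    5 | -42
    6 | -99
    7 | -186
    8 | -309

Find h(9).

-474

Write h(x) = ax^5 + bx^4 + cx³ + dx² + ex + p; the 6 given values yield a linear system in the 6 coefficients.
Solving, the top 2 coefficients vanish, and h(x) = -x³ + 3x² + x + 3.
Then h(9) = -474.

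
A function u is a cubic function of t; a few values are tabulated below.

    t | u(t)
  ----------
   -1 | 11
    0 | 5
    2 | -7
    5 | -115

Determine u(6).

Write u(t) = at³ + bt² + ct + d; the 4 given values yield a linear system in the 4 coefficients.
Solving, u(t) = -t³ + t² - 4t + 5.
Then u(6) = -199.

-199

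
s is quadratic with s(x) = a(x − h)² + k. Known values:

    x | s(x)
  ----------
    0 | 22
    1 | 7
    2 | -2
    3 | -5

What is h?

3

First differences -15, -9, -3; second difference 6 = 2a, so a = 3.
Expanding, the x-coefficient is −2ah = -6h; matching it to the data gives h = 3, and then k = -5.
So s(x) = 3(x − 3)² − 5.
Hence h = 3.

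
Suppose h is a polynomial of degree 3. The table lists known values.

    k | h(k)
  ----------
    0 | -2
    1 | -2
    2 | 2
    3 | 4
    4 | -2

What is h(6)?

First differences: 0, 4, 2, -6. Second differences: 4, -2, -8. Third differences: -6, -6.
Level-3 differences are constant, so h has degree 3.
Fitting a degree-3 polynomial gives h(k) = -k³ + 5k² - 4k - 2.
Then h(6) = -62.

-62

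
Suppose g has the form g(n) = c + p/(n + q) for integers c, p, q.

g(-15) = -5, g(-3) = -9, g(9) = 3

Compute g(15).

(g(n) − c)(n + q) = p for each data point; the three points give a linear system in c and q, then p follows.
Solving: c = -3, q = -3, p = 36, so g(n) = -3 + 36/(n − 3).
Then g(15) = -3 + 36/12 = 0.

0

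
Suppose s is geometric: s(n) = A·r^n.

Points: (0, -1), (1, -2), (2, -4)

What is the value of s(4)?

Consecutive ratio: -2/(-1) = 2, and -4/(-2) = 2, so r = 2.
Then A·2^0 = -1 gives A = -1, and s(n) = -1·2^n.
s(4) = -1·2^4 = -16.

-16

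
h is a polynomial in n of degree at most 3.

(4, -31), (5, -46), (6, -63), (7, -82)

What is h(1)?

First differences: -15, -17, -19. Second differences: -2, -2.
Level-2 differences are constant, so h has degree 2.
Fitting a degree-2 polynomial gives h(n) = -n² - 6n + 9.
Then h(1) = 2.

2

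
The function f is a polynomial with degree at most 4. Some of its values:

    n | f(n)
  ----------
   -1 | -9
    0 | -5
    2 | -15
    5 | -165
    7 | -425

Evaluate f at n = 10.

Write f(n) = an^4 + bn³ + cn² + dn + e; the 5 given values yield a linear system in the 5 coefficients.
Solving, the leading coefficient vanishes, and f(n) = -n³ - 2n² + 3n - 5.
Then f(10) = -1175.

-1175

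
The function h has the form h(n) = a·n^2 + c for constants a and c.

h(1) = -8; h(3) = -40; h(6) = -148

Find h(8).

-260

From h(1) = -8 and h(3) = -40: 1a + c = -8 and 9a + c = -40.
Subtracting: 8a = -32, so a = -4; then c = -8 − (-4)·1 = -4.
So h(n) = -4n² − 4, and h(8) = -260.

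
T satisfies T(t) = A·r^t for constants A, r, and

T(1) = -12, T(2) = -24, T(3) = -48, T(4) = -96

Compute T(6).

-384

Consecutive ratio: -24/(-12) = 2, and -48/(-24) = 2, so r = 2.
Then A·2^1 = -12 gives A = -6, and T(t) = -6·2^t.
T(6) = -6·2^6 = -384.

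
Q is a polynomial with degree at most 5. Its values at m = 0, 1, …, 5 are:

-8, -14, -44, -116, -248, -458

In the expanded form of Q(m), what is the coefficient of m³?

First differences: -6, -30, -72, -132, -210. Second differences: -24, -42, -60, -78. Third differences: -18, -18, -18.
Level-3 differences are constant, so Q has degree 3.
Fitting a degree-3 polynomial gives Q(m) = -3m³ - 3m² - 8.
The coefficient of m³ is -3.

-3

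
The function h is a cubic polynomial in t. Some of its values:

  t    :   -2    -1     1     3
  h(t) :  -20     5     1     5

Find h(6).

Write h(t) = at³ + bt² + ct + d; the 4 given values yield a linear system in the 4 coefficients.
Solving, h(t) = 2t³ - 5t² - 4t + 8.
Then h(6) = 236.

236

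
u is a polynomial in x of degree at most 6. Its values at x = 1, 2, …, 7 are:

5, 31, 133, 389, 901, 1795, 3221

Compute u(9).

First differences: 26, 102, 256, 512, 894, 1426. Second differences: 76, 154, 256, 382, 532. Third differences: 78, 102, 126, 150. Fourth differences: 24, 24, 24.
Level-4 differences are constant, so u has degree 4.
Fitting a degree-4 polynomial gives u(x) = x^4 + 3x³ - 5x² + 5x + 1.
Then u(9) = 8389.

8389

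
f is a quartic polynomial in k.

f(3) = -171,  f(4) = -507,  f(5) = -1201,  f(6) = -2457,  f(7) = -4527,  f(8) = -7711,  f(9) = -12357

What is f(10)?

First differences: -336, -694, -1256, -2070, -3184, -4646. Second differences: -358, -562, -814, -1114, -1462. Third differences: -204, -252, -300, -348. Fourth differences: -48, -48, -48.
Level-4 differences are constant, so f has degree 4.
Fitting a degree-4 polynomial gives f(k) = -2k^4 + 2k³ - 9k² + 3k + 9.
Then f(10) = -18861.

-18861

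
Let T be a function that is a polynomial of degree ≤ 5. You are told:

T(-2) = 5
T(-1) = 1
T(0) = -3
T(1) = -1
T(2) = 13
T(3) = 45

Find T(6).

309

First differences: -4, -4, 2, 14, 32. Second differences: 0, 6, 12, 18. Third differences: 6, 6, 6.
Level-3 differences are constant, so T has degree 3.
Fitting a degree-3 polynomial gives T(m) = m³ + 3m² - 2m - 3.
Then T(6) = 309.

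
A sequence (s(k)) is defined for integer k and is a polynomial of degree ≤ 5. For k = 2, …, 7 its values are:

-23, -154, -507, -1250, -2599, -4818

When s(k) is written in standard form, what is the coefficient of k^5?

First differences: -131, -353, -743, -1349, -2219. Second differences: -222, -390, -606, -870. Third differences: -168, -216, -264. Fourth differences: -48, -48.
Level-4 differences are constant, so s has degree 4.
Fitting a degree-4 polynomial gives s(k) = -2k^4 - k² + 4k + 5.
The coefficient of k^5 is 0.

0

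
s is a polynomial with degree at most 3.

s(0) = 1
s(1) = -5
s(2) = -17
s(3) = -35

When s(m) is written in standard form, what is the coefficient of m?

First differences: -6, -12, -18. Second differences: -6, -6.
Level-2 differences are constant, so s has degree 2.
Fitting a degree-2 polynomial gives s(m) = -3m² - 3m + 1.
The coefficient of m is -3.

-3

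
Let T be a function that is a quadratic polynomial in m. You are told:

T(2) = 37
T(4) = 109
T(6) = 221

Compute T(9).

464

Write T(m) = am² + bm + c; the 3 given values yield a linear system in the 3 coefficients.
Solving, T(m) = 5m² + 6m + 5.
Then T(9) = 464.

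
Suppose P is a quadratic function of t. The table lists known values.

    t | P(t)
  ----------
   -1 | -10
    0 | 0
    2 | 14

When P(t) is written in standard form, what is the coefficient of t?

9

Write P(t) = at² + bt + c; the 3 given values yield a linear system in the 3 coefficients.
Solving, P(t) = -t² + 9t.
The coefficient of t is 9.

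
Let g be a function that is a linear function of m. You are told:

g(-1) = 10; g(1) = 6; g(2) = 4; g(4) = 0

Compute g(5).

Write g(m) = am + b; the 4 given values yield a linear system in the 2 coefficients.
Solving, g(m) = -2m + 8.
Then g(5) = -2.

-2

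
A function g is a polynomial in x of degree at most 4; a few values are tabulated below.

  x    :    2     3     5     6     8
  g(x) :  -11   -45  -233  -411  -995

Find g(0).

-3

Write g(x) = ax^4 + bx³ + cx² + dx + e; the 5 given values yield a linear system in the 5 coefficients.
Solving, the leading coefficient vanishes, and g(x) = -2x³ + 4x - 3.
Then g(0) = -3.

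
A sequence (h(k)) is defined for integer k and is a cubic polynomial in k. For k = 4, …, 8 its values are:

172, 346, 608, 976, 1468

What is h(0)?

-4

Write h(k) = ak³ + bk² + ck + d; the 5 given values yield a linear system in the 4 coefficients.
Solving, h(k) = 3k³ - k² - 4.
The constant term is h(0) = -4.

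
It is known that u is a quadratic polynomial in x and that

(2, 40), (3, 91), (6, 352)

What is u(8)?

Write u(x) = ax² + bx + c; the 3 given values yield a linear system in the 3 coefficients.
Solving, u(x) = 9x² + 6x - 8.
Then u(8) = 616.

616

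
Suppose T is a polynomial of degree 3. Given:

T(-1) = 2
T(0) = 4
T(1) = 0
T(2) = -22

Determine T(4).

-168

Write T(k) = ak³ + bk² + ck + d; the 4 given values yield a linear system in the 4 coefficients.
Solving, T(k) = -2k³ - 3k² + k + 4.
Then T(4) = -168.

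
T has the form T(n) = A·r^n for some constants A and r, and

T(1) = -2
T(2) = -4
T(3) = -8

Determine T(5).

Consecutive ratio: -4/(-2) = 2, and -8/(-4) = 2, so r = 2.
Then A·2^1 = -2 gives A = -1, and T(n) = -1·2^n.
T(5) = -1·2^5 = -32.

-32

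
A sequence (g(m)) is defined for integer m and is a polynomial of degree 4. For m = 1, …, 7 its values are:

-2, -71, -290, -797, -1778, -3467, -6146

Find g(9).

-15842

First differences: -69, -219, -507, -981, -1689, -2679. Second differences: -150, -288, -474, -708, -990. Third differences: -138, -186, -234, -282. Fourth differences: -48, -48, -48.
Level-4 differences are constant, so g has degree 4.
Fitting a degree-4 polynomial gives g(m) = -2m^4 - 3m³ - 7m² + 3m + 7.
Then g(9) = -15842.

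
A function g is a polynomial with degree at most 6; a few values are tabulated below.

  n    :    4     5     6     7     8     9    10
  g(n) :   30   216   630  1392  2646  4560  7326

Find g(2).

Write g(n) = an^6 + bn^5 + cn^4 + dn³ + en² + pn + q; the 7 given values yield a linear system in the 7 coefficients.
Solving, the top 2 coefficients vanish, and g(n) = n^4 - 2n³ - 7n² + 2n + 6.
Then g(2) = -18.

-18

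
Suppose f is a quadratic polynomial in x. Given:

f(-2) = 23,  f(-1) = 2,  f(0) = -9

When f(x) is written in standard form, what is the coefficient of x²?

5

Write f(x) = ax² + bx + c; the 3 given values yield a linear system in the 3 coefficients.
Solving, f(x) = 5x² - 6x - 9.
The coefficient of x² is 5.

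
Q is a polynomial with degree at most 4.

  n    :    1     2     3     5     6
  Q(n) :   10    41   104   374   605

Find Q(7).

916

Write Q(n) = an^4 + bn³ + cn² + dn + e; the 5 given values yield a linear system in the 5 coefficients.
Solving, the leading coefficient vanishes, and Q(n) = 2n³ + 4n² + 5n - 1.
Then Q(7) = 916.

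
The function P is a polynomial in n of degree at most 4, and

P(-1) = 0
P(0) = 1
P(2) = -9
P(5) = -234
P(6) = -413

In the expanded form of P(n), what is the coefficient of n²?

Write P(n) = an^4 + bn³ + cn² + dn + e; the 5 given values yield a linear system in the 5 coefficients.
Solving, the leading coefficient vanishes, and P(n) = -2n³ + 3n + 1.
The coefficient of n² is 0.

0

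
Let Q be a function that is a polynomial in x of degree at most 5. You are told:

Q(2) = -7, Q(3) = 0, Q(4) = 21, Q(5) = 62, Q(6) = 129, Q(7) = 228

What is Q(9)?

First differences: 7, 21, 41, 67, 99. Second differences: 14, 20, 26, 32. Third differences: 6, 6, 6.
Level-3 differences are constant, so Q has degree 3.
Fitting a degree-3 polynomial gives Q(x) = x³ - 2x² - 2x - 3.
Then Q(9) = 546.

546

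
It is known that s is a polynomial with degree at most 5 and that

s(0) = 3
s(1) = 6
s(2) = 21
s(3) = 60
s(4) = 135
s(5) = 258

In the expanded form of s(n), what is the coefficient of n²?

First differences: 3, 15, 39, 75, 123. Second differences: 12, 24, 36, 48. Third differences: 12, 12, 12.
Level-3 differences are constant, so s has degree 3.
Fitting a degree-3 polynomial gives s(n) = 2n³ + n + 3.
The coefficient of n² is 0.

0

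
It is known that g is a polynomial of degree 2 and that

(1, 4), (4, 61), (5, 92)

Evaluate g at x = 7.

Write g(x) = ax² + bx + c; the 3 given values yield a linear system in the 3 coefficients.
Solving, g(x) = 3x² + 4x - 3.
Then g(7) = 172.

172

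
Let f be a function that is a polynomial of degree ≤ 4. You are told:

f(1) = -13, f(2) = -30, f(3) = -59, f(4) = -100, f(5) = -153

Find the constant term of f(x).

First differences: -17, -29, -41, -53. Second differences: -12, -12, -12.
Level-2 differences are constant, so f has degree 2.
Fitting a degree-2 polynomial gives f(x) = -6x² + x - 8.
The constant term is f(0) = -8.

-8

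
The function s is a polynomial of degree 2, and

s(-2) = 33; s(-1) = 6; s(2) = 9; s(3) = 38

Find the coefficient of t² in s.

7

Write s(t) = at² + bt + c; the 4 given values yield a linear system in the 3 coefficients.
Solving, s(t) = 7t² - 6t - 7.
The coefficient of t² is 7.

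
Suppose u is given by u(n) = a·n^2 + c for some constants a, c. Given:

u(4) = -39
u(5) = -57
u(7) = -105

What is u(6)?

From u(4) = -39 and u(5) = -57: 16a + c = -39 and 25a + c = -57.
Subtracting: 9a = -18, so a = -2; then c = -39 − (-2)·16 = -7.
So u(n) = -2n² − 7, and u(6) = -79.

-79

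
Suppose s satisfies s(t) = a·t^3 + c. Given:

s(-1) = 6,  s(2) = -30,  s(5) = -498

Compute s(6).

From s(-1) = 6 and s(2) = -30: -1a + c = 6 and 8a + c = -30.
Subtracting: 9a = -36, so a = -4; then c = 6 − (-4)·(-1) = 2.
So s(t) = -4t³ + 2, and s(6) = -862.

-862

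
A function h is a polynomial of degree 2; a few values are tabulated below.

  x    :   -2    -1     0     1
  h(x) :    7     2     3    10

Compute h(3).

Write h(x) = ax² + bx + c; the 4 given values yield a linear system in the 3 coefficients.
Solving, h(x) = 3x² + 4x + 3.
Then h(3) = 42.

42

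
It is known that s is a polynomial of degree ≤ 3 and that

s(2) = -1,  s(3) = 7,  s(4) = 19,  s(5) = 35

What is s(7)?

Write s(n) = an³ + bn² + cn + d; the 4 given values yield a linear system in the 4 coefficients.
Solving, the leading coefficient vanishes, and s(n) = 2n² - 2n - 5.
Then s(7) = 79.

79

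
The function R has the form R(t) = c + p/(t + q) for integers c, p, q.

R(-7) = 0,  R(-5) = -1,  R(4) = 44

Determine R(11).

9

(R(t) − c)(t + q) = p for each data point; the three points give a linear system in c and q, then p follows.
Solving: c = 4, q = -3, p = 40, so R(t) = 4 + 40/(t − 3).
Then R(11) = 4 + 40/8 = 9.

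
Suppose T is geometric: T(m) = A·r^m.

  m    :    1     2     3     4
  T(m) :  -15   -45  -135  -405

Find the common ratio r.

3

Consecutive ratio: -45/(-15) = 3, and -135/(-45) = 3, so r = 3.
Then A·3^1 = -15 gives A = -5, and T(m) = -5·3^m.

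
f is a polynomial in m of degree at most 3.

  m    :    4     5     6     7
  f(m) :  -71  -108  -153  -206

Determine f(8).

-267

First differences: -37, -45, -53. Second differences: -8, -8.
Level-2 differences are constant, so f has degree 2.
Fitting a degree-2 polynomial gives f(m) = -4m² - m - 3.
Then f(8) = -267.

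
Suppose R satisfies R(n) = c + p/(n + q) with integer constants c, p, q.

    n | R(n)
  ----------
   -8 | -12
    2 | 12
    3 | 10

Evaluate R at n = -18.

(R(n) − c)(n + q) = p for each data point; the three points give a linear system in c and q, then p follows.
Solving: c = 0, q = 3, p = 60, so R(n) = 60/(n + 3).
Then R(-18) = 0 + 60/(-15) = -4.

-4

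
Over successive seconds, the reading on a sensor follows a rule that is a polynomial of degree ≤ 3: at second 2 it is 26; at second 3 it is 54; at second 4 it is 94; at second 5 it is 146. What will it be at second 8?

Write the value at x as g(x).
First differences: 28, 40, 52. Second differences: 12, 12.
Level-2 differences are constant, so g has degree 2.
Fitting a degree-2 polynomial gives g(x) = 6x² - 2x + 6.
Then g(8) = 374.

374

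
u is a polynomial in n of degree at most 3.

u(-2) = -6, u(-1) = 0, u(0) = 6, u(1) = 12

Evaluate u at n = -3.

First differences: 6, 6, 6.
Level-1 differences are constant, so u has degree 1.
Fitting a degree-1 polynomial gives u(n) = 6n + 6.
Then u(-3) = -12.

-12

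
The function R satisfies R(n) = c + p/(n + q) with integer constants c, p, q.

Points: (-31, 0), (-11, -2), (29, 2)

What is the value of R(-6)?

(R(n) − c)(n + q) = p for each data point; the three points give a linear system in c and q, then p follows.
Solving: c = 1, q = 1, p = 30, so R(n) = 1 + 30/(n + 1).
Then R(-6) = 1 + 30/(-5) = -5.

-5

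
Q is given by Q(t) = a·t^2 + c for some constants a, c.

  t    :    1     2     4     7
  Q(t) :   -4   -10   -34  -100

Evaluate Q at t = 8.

From Q(1) = -4 and Q(2) = -10: 1a + c = -4 and 4a + c = -10.
Subtracting: 3a = -6, so a = -2; then c = -4 − (-2)·1 = -2.
So Q(t) = -2t² − 2, and Q(8) = -130.

-130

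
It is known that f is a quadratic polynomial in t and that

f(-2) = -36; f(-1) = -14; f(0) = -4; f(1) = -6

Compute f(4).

First differences: 22, 10, -2. Second differences: -12, -12.
Level-2 differences are constant, so f has degree 2.
Fitting a degree-2 polynomial gives f(t) = -6t² + 4t - 4.
Then f(4) = -84.

-84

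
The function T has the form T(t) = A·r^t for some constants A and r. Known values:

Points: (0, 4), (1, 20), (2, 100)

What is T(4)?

Consecutive ratio: 20/4 = 5, and 100/20 = 5, so r = 5.
Then A·5^0 = 4 gives A = 4, and T(t) = 4·5^t.
T(4) = 4·5^4 = 2500.

2500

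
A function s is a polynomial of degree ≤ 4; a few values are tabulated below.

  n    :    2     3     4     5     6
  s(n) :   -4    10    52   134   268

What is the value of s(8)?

First differences: 14, 42, 82, 134. Second differences: 28, 40, 52. Third differences: 12, 12.
Level-3 differences are constant, so s has degree 3.
Fitting a degree-3 polynomial gives s(n) = 2n³ - 4n² - 4n + 4.
Then s(8) = 740.

740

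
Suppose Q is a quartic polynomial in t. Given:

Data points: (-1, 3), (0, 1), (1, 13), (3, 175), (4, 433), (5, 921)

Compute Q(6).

Write Q(t) = at^4 + bt³ + ct² + dt + e; the 6 given values yield a linear system in the 5 coefficients.
Solving, Q(t) = t^4 + t³ + 6t² + 4t + 1.
Then Q(6) = 1753.

1753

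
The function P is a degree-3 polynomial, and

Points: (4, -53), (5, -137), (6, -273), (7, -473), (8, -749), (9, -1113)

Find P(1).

7

First differences: -84, -136, -200, -276, -364. Second differences: -52, -64, -76, -88. Third differences: -12, -12, -12.
Level-3 differences are constant, so P has degree 3.
Fitting a degree-3 polynomial gives P(x) = -2x³ + 4x² + 2x + 3.
Then P(1) = 7.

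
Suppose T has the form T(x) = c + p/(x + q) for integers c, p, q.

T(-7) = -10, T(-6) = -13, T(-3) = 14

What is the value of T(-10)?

(T(x) − c)(x + q) = p for each data point; the three points give a linear system in c and q, then p follows.
Solving: c = -4, q = 4, p = 18, so T(x) = -4 + 18/(x + 4).
Then T(-10) = -4 + 18/(-6) = -7.

-7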